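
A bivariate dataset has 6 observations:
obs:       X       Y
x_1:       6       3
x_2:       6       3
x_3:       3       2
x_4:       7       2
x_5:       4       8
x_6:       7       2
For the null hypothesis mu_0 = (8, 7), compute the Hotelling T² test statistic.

Step 1 — sample mean vector:
  mean(X) = (6 + 6 + 3 + 7 + 4 + 7) / 6 = 33/6 = 5.5
  mean(Y) = (3 + 3 + 2 + 2 + 8 + 2) / 6 = 20/6 = 3.3333
  x̄ = (5.5, 3.3333),  deviation x̄ - mu_0 = (5.5, 3.3333) - (8, 7) = (-2.5, -3.6667).

Step 2 — sample covariance matrix, S[i,j] = (1/(n-1)) · Σ_k (x_{k,i} - mean_i) · (x_{k,j} - mean_j), divisor n-1 = 5:
  S[X,X] = ((0.5)·(0.5) + (0.5)·(0.5) + (-2.5)·(-2.5) + (1.5)·(1.5) + (-1.5)·(-1.5) + (1.5)·(1.5)) / 5 = 13.5/5 = 2.7
  S[X,Y] = ((0.5)·(-0.3333) + (0.5)·(-0.3333) + (-2.5)·(-1.3333) + (1.5)·(-1.3333) + (-1.5)·(4.6667) + (1.5)·(-1.3333)) / 5 = -8/5 = -1.6
  S[Y,Y] = ((-0.3333)·(-0.3333) + (-0.3333)·(-0.3333) + (-1.3333)·(-1.3333) + (-1.3333)·(-1.3333) + (4.6667)·(4.6667) + (-1.3333)·(-1.3333)) / 5 = 27.3333/5 = 5.4667
  S = [[2.7, -1.6],
 [-1.6, 5.4667]].

Step 3 — invert S. det(S) = 2.7·5.4667 - (-1.6)² = 12.2.
  S^{-1} = (1/det) · [[d, -b], [-b, a]] = [[0.4481, 0.1311],
 [0.1311, 0.2213]].

Step 4 — quadratic form (x̄ - mu_0)^T · S^{-1} · (x̄ - mu_0):
  S^{-1} · (x̄ - mu_0) = (-1.6011, -1.1393),
  (x̄ - mu_0)^T · [...] = (-2.5)·(-1.6011) + (-3.6667)·(-1.1393) = 8.1803.

Step 5 — scale by n: T² = 6 · 8.1803 = 49.082.

T² ≈ 49.082


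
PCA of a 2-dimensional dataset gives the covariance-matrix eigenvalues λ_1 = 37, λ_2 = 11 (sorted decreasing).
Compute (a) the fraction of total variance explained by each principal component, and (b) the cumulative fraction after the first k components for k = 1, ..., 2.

Step 1 — total variance = trace(Sigma) = Σ λ_i = 37 + 11 = 48.

Step 2 — fraction explained by component i = λ_i / Σ λ:
  PC1: 37/48 = 0.7708
  PC2: 11/48 = 0.2292

Step 3 — cumulative fraction after k components = (λ_1 + ... + λ_k) / Σ λ:
  k = 1: 37/48 = 0.7708
  k = 2: (37 + 11)/48 = 48/48 = 1

Summary (fraction, with percent):

explained: PC1 0.7708 (77.08%), PC2 0.2292 (22.92%);  cumulative: 0.7708, 1


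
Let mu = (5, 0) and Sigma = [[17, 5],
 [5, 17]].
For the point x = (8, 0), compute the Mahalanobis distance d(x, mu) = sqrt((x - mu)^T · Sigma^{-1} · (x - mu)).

Step 1 — centre the observation: (x - mu) = (3, 0).

Step 2 — invert Sigma. det(Sigma) = 17·17 - (5)² = 264.
  Sigma^{-1} = (1/det) · [[d, -b], [-b, a]] = [[0.0644, -0.0189],
 [-0.0189, 0.0644]].

Step 3 — form the quadratic (x - mu)^T · Sigma^{-1} · (x - mu):
  Sigma^{-1} · (x - mu) = (0.1932, -0.0568).
  (x - mu)^T · [Sigma^{-1} · (x - mu)] = (3)·(0.1932) + (0)·(-0.0568) = 0.5795.

Step 4 — take square root: d = √(0.5795) ≈ 0.7613.

d(x, mu) = √(0.5795) ≈ 0.7613


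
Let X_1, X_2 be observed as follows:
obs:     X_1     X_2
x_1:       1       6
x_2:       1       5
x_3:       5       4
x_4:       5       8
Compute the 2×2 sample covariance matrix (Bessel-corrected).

Step 1 — column means:
  mean(X_1) = (1 + 1 + 5 + 5) / 4 = 12/4 = 3
  mean(X_2) = (6 + 5 + 4 + 8) / 4 = 23/4 = 5.75

Step 2 — sample covariance S[i,j] = (1/(n-1)) · Σ_k (x_{k,i} - mean_i) · (x_{k,j} - mean_j), with n-1 = 3.
  S[X_1,X_1] = ((-2)·(-2) + (-2)·(-2) + (2)·(2) + (2)·(2)) / 3 = 16/3 = 5.3333
  S[X_1,X_2] = ((-2)·(0.25) + (-2)·(-0.75) + (2)·(-1.75) + (2)·(2.25)) / 3 = 2/3 = 0.6667
  S[X_2,X_2] = ((0.25)·(0.25) + (-0.75)·(-0.75) + (-1.75)·(-1.75) + (2.25)·(2.25)) / 3 = 8.75/3 = 2.9167

S is symmetric (S[j,i] = S[i,j]). Assembling:

S = [[5.3333, 0.6667],
 [0.6667, 2.9167]]


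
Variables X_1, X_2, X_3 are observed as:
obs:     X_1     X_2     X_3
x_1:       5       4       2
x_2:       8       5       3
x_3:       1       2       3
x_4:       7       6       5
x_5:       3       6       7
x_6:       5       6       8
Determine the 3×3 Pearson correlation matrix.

Step 1 — column means:
  mean(X_1) = (5 + 8 + 1 + 7 + 3 + 5) / 6 = 29/6 = 4.8333
  mean(X_2) = (4 + 5 + 2 + 6 + 6 + 6) / 6 = 29/6 = 4.8333
  mean(X_3) = (2 + 3 + 3 + 5 + 7 + 8) / 6 = 28/6 = 4.6667

Step 2 — sample variances and covariances s[i,j] = (1/(n-1)) · Σ_k (x_{k,i} - mean_i) · (x_{k,j} - mean_j), with n-1 = 5:
  s[X_1,X_1] = ((0.1667)·(0.1667) + (3.1667)·(3.1667) + (-3.8333)·(-3.8333) + (2.1667)·(2.1667) + (-1.8333)·(-1.8333) + (0.1667)·(0.1667)) / 5 = 32.8333/5 = 6.5667
  s[X_1,X_2] = ((0.1667)·(-0.8333) + (3.1667)·(0.1667) + (-3.8333)·(-2.8333) + (2.1667)·(1.1667) + (-1.8333)·(1.1667) + (0.1667)·(1.1667)) / 5 = 11.8333/5 = 2.3667
  s[X_1,X_3] = ((0.1667)·(-2.6667) + (3.1667)·(-1.6667) + (-3.8333)·(-1.6667) + (2.1667)·(0.3333) + (-1.8333)·(2.3333) + (0.1667)·(3.3333)) / 5 = -2.3333/5 = -0.4667
  s[X_2,X_2] = ((-0.8333)·(-0.8333) + (0.1667)·(0.1667) + (-2.8333)·(-2.8333) + (1.1667)·(1.1667) + (1.1667)·(1.1667) + (1.1667)·(1.1667)) / 5 = 12.8333/5 = 2.5667
  s[X_2,X_3] = ((-0.8333)·(-2.6667) + (0.1667)·(-1.6667) + (-2.8333)·(-1.6667) + (1.1667)·(0.3333) + (1.1667)·(2.3333) + (1.1667)·(3.3333)) / 5 = 13.6667/5 = 2.7333
  s[X_3,X_3] = ((-2.6667)·(-2.6667) + (-1.6667)·(-1.6667) + (-1.6667)·(-1.6667) + (0.3333)·(0.3333) + (2.3333)·(2.3333) + (3.3333)·(3.3333)) / 5 = 29.3333/5 = 5.8667
  Sample standard deviations s_i = √(s[i,i]):
  s(X_1) = √(6.5667) = 2.5626
  s(X_2) = √(2.5667) = 1.6021
  s(X_3) = √(5.8667) = 2.4221

Step 3 — r_{ij} = s_{ij} / (s_i · s_j):
  r[X_1,X_1] = 1 (diagonal).
  r[X_1,X_2] = 2.3667 / (2.5626 · 1.6021) = 2.3667 / 4.1054 = 0.5765
  r[X_1,X_3] = -0.4667 / (2.5626 · 2.4221) = -0.4667 / 6.2068 = -0.0752
  r[X_2,X_2] = 1 (diagonal).
  r[X_2,X_3] = 2.7333 / (1.6021 · 2.4221) = 2.7333 / 3.8804 = 0.7044
  r[X_3,X_3] = 1 (diagonal).

R is symmetric with unit diagonal. Assembling:

R = [[1, 0.5765, -0.0752],
 [0.5765, 1, 0.7044],
 [-0.0752, 0.7044, 1]]


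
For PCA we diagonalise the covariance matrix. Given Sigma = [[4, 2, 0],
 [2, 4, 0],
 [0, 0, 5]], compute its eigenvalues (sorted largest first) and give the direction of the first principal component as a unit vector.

Step 1 — characteristic polynomial p(λ) = det(λI - Sigma) = λ³ - tr·λ² + c_1·λ - det, where tr = trace, c_1 = sum of the principal 2×2 minors, det = det(Sigma):
  tr = 4 + 4 + 5 = 13,
  c_1 = (4·4 - (2)²) + (4·5 - (0)²) + (4·5 - (0)²) = 12 + 20 + 20 = 52,
  det = 4·(4·5 - (0)²) - (2)·((2)·5 - (0)·(0)) + (0)·((2)·(0) - 4·(0)) = 4·(20) - (2)·(10) + (0)·(0) = 60.
  So p(λ) = λ³ - 13λ² + 52λ - 60.
Step 2 — look for an integer root (rational root theorem: any rational root is an integer divisor of 60). Testing λ = 2:
  p(2) = 8 - 52 + 104 - 60 = 0  ✓
  Dividing out (λ - 2): p(λ) = (λ - 2)(λ² - 11λ + 30).
Step 3 — remaining eigenvalues from the quadratic λ² - 11λ + 30 = 0:
  Δ = 11² - 4·30 = 121 - 120 = 1,  λ = (11 ± √1)/2 = (11 ± 1)/2 = 6 or 5.
  Sorted: λ_1 = 6,  λ_2 = 5,  λ_3 = 2  (check: sum = 13 = tr ✓).

Step 4 — unit eigenvector for λ_1 = 6: v spans the null space of (Sigma - λ_1 I), whose rows are
  r_1 = (-2, 2, 0),  r_2 = (2, -2, 0),  r_3 = (0, 0, -1).
  v is orthogonal to every row, so take v ∝ r_1 × r_3 = ((2)·(-1) - (0)·(0), (0)·(0) - (-2)·(-1), (-2)·(0) - (2)·(0)) = (-2, -2, 0).
  Rescale (divide by 2; multiply by -1 so the first nonzero entry is positive): u = (1, 1, 0).
  ||u|| = √((1)² + (1)² + (0)²) = √(2) ≈ 1.4142,  v_1 = u/||u|| ≈ (0.7071, 0.7071, 0) (||v_1|| = 1).

λ_1 = 6,  λ_2 = 5,  λ_3 = 2;  v_1 ≈ (0.7071, 0.7071, 0)


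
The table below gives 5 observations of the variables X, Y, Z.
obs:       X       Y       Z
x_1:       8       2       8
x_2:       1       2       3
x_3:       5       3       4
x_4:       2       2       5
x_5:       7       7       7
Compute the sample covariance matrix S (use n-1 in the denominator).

Step 1 — column means:
  mean(X) = (8 + 1 + 5 + 2 + 7) / 5 = 23/5 = 4.6
  mean(Y) = (2 + 2 + 3 + 2 + 7) / 5 = 16/5 = 3.2
  mean(Z) = (8 + 3 + 4 + 5 + 7) / 5 = 27/5 = 5.4

Step 2 — sample covariance S[i,j] = (1/(n-1)) · Σ_k (x_{k,i} - mean_i) · (x_{k,j} - mean_j), with n-1 = 4.
  S[X,X] = ((3.4)·(3.4) + (-3.6)·(-3.6) + (0.4)·(0.4) + (-2.6)·(-2.6) + (2.4)·(2.4)) / 4 = 37.2/4 = 9.3
  S[X,Y] = ((3.4)·(-1.2) + (-3.6)·(-1.2) + (0.4)·(-0.2) + (-2.6)·(-1.2) + (2.4)·(3.8)) / 4 = 12.4/4 = 3.1
  S[X,Z] = ((3.4)·(2.6) + (-3.6)·(-2.4) + (0.4)·(-1.4) + (-2.6)·(-0.4) + (2.4)·(1.6)) / 4 = 21.8/4 = 5.45
  S[Y,Y] = ((-1.2)·(-1.2) + (-1.2)·(-1.2) + (-0.2)·(-0.2) + (-1.2)·(-1.2) + (3.8)·(3.8)) / 4 = 18.8/4 = 4.7
  S[Y,Z] = ((-1.2)·(2.6) + (-1.2)·(-2.4) + (-0.2)·(-1.4) + (-1.2)·(-0.4) + (3.8)·(1.6)) / 4 = 6.6/4 = 1.65
  S[Z,Z] = ((2.6)·(2.6) + (-2.4)·(-2.4) + (-1.4)·(-1.4) + (-0.4)·(-0.4) + (1.6)·(1.6)) / 4 = 17.2/4 = 4.3

S is symmetric (S[j,i] = S[i,j]). Assembling:

S = [[9.3, 3.1, 5.45],
 [3.1, 4.7, 1.65],
 [5.45, 1.65, 4.3]]


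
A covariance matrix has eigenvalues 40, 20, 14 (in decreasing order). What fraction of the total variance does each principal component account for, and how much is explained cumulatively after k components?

Step 1 — total variance = trace(Sigma) = Σ λ_i = 40 + 20 + 14 = 74.

Step 2 — fraction explained by component i = λ_i / Σ λ:
  PC1: 40/74 = 0.5405
  PC2: 20/74 = 0.2703
  PC3: 14/74 = 0.1892

Step 3 — cumulative fraction after k components = (λ_1 + ... + λ_k) / Σ λ:
  k = 1: 40/74 = 0.5405
  k = 2: (40 + 20)/74 = 60/74 = 0.8108
  k = 3: (40 + 20 + 14)/74 = 74/74 = 1

Summary (fraction, with percent):

explained: PC1 0.5405 (54.05%), PC2 0.2703 (27.03%), PC3 0.1892 (18.92%);  cumulative: 0.5405, 0.8108, 1


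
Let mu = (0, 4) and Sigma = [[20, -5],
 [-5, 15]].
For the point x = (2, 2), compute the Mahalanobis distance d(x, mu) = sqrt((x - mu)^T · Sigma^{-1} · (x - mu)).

Step 1 — centre the observation: (x - mu) = (2, -2).

Step 2 — invert Sigma. det(Sigma) = 20·15 - (-5)² = 275.
  Sigma^{-1} = (1/det) · [[d, -b], [-b, a]] = [[0.0545, 0.0182],
 [0.0182, 0.0727]].

Step 3 — form the quadratic (x - mu)^T · Sigma^{-1} · (x - mu):
  Sigma^{-1} · (x - mu) = (0.0727, -0.1091).
  (x - mu)^T · [Sigma^{-1} · (x - mu)] = (2)·(0.0727) + (-2)·(-0.1091) = 0.3636.

Step 4 — take square root: d = √(0.3636) ≈ 0.603.

d(x, mu) = √(0.3636) ≈ 0.603


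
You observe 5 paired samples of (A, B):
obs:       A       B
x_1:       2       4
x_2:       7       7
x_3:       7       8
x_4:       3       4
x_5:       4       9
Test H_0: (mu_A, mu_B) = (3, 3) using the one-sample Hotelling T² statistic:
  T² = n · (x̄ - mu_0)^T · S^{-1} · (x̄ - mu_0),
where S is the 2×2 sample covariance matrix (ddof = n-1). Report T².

Step 1 — sample mean vector:
  mean(A) = (2 + 7 + 7 + 3 + 4) / 5 = 23/5 = 4.6
  mean(B) = (4 + 7 + 8 + 4 + 9) / 5 = 32/5 = 6.4
  x̄ = (4.6, 6.4),  deviation x̄ - mu_0 = (4.6, 6.4) - (3, 3) = (1.6, 3.4).

Step 2 — sample covariance matrix, S[i,j] = (1/(n-1)) · Σ_k (x_{k,i} - mean_i) · (x_{k,j} - mean_j), divisor n-1 = 4:
  S[A,A] = ((-2.6)·(-2.6) + (2.4)·(2.4) + (2.4)·(2.4) + (-1.6)·(-1.6) + (-0.6)·(-0.6)) / 4 = 21.2/4 = 5.3
  S[A,B] = ((-2.6)·(-2.4) + (2.4)·(0.6) + (2.4)·(1.6) + (-1.6)·(-2.4) + (-0.6)·(2.6)) / 4 = 13.8/4 = 3.45
  S[B,B] = ((-2.4)·(-2.4) + (0.6)·(0.6) + (1.6)·(1.6) + (-2.4)·(-2.4) + (2.6)·(2.6)) / 4 = 21.2/4 = 5.3
  S = [[5.3, 3.45],
 [3.45, 5.3]].

Step 3 — invert S. det(S) = 5.3·5.3 - (3.45)² = 16.1875.
  S^{-1} = (1/det) · [[d, -b], [-b, a]] = [[0.3274, -0.2131],
 [-0.2131, 0.3274]].

Step 4 — quadratic form (x̄ - mu_0)^T · S^{-1} · (x̄ - mu_0):
  S^{-1} · (x̄ - mu_0) = (-0.2008, 0.7722),
  (x̄ - mu_0)^T · [...] = (1.6)·(-0.2008) + (3.4)·(0.7722) = 2.3042.

Step 5 — scale by n: T² = 5 · 2.3042 = 11.5212.

T² ≈ 11.5212


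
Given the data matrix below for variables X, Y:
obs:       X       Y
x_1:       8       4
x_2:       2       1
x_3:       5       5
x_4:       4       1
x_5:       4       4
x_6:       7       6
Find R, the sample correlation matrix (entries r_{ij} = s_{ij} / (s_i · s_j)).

Step 1 — column means:
  mean(X) = (8 + 2 + 5 + 4 + 4 + 7) / 6 = 30/6 = 5
  mean(Y) = (4 + 1 + 5 + 1 + 4 + 6) / 6 = 21/6 = 3.5

Step 2 — sample variances and covariances s[i,j] = (1/(n-1)) · Σ_k (x_{k,i} - mean_i) · (x_{k,j} - mean_j), with n-1 = 5:
  s[X,X] = ((3)·(3) + (-3)·(-3) + (0)·(0) + (-1)·(-1) + (-1)·(-1) + (2)·(2)) / 5 = 24/5 = 4.8
  s[X,Y] = ((3)·(0.5) + (-3)·(-2.5) + (0)·(1.5) + (-1)·(-2.5) + (-1)·(0.5) + (2)·(2.5)) / 5 = 16/5 = 3.2
  s[Y,Y] = ((0.5)·(0.5) + (-2.5)·(-2.5) + (1.5)·(1.5) + (-2.5)·(-2.5) + (0.5)·(0.5) + (2.5)·(2.5)) / 5 = 21.5/5 = 4.3
  Sample standard deviations s_i = √(s[i,i]):
  s(X) = √(4.8) = 2.1909
  s(Y) = √(4.3) = 2.0736

Step 3 — r_{ij} = s_{ij} / (s_i · s_j):
  r[X,X] = 1 (diagonal).
  r[X,Y] = 3.2 / (2.1909 · 2.0736) = 3.2 / 4.5431 = 0.7044
  r[Y,Y] = 1 (diagonal).

R is symmetric with unit diagonal. Assembling:

R = [[1, 0.7044],
 [0.7044, 1]]


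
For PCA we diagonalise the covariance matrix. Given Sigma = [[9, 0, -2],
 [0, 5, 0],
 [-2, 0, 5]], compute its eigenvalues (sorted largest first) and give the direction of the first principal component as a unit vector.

Step 1 — characteristic polynomial p(λ) = det(λI - Sigma) = λ³ - tr·λ² + c_1·λ - det, where tr = trace, c_1 = sum of the principal 2×2 minors, det = det(Sigma):
  tr = 9 + 5 + 5 = 19,
  c_1 = (9·5 - (0)²) + (9·5 - (-2)²) + (5·5 - (0)²) = 45 + 41 + 25 = 111,
  det = 9·(5·5 - (0)²) - (0)·((0)·5 - (0)·(-2)) + (-2)·((0)·(0) - 5·(-2)) = 9·(25) - (0)·(0) + (-2)·(10) = 205.
  So p(λ) = λ³ - 19λ² + 111λ - 205.
Step 2 — look for an integer root (rational root theorem: any rational root is an integer divisor of 205). Testing λ = 5:
  p(5) = 125 - 475 + 555 - 205 = 0  ✓
  Dividing out (λ - 5): p(λ) = (λ - 5)(λ² - 14λ + 41).
Step 3 — remaining eigenvalues from the quadratic λ² - 14λ + 41 = 0:
  Δ = 14² - 4·41 = 196 - 164 = 32,  λ = (14 ± √32)/2 = (14 ± 5.6569)/2 ≈ 9.8284 or 4.1716.
  Sorted: λ_1 = 9.8284,  λ_2 = 5,  λ_3 = 4.1716  (check: sum = 19 = tr ✓).

Step 4 — unit eigenvector for λ_1 ≈ 9.8284: v spans the null space of (Sigma - λ_1 I), whose rows are
  r_1 = (-0.8284, 0, -2),  r_2 = (0, -4.8284, 0),  r_3 = (-2, 0, -4.8284).
  v is orthogonal to every row, so take v ∝ r_1 × r_2 = ((0)·(0) - (-2)·(-4.8284), (-2)·(0) - (-0.8284)·(0), (-0.8284)·(-4.8284) - (0)·(0)) ≈ (-9.6569, 0, 4).
  Rescale (multiply by -1 so the first nonzero entry is positive): u = (9.6569, 0, -4).
  ||u|| = √((9.6569)² + (0)² + (-4)²) = √(109.2548) ≈ 10.4525,  v_1 = u/||u|| ≈ (0.9239, 0, -0.3827) (||v_1|| = 1).

λ_1 = 9.8284,  λ_2 = 5,  λ_3 = 4.1716;  v_1 ≈ (0.9239, 0, -0.3827)


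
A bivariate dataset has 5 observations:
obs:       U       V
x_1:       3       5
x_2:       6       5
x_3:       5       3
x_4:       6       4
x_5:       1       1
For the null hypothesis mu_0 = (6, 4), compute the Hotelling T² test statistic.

Step 1 — sample mean vector:
  mean(U) = (3 + 6 + 5 + 6 + 1) / 5 = 21/5 = 4.2
  mean(V) = (5 + 5 + 3 + 4 + 1) / 5 = 18/5 = 3.6
  x̄ = (4.2, 3.6),  deviation x̄ - mu_0 = (4.2, 3.6) - (6, 4) = (-1.8, -0.4).

Step 2 — sample covariance matrix, S[i,j] = (1/(n-1)) · Σ_k (x_{k,i} - mean_i) · (x_{k,j} - mean_j), divisor n-1 = 4:
  S[U,U] = ((-1.2)·(-1.2) + (1.8)·(1.8) + (0.8)·(0.8) + (1.8)·(1.8) + (-3.2)·(-3.2)) / 4 = 18.8/4 = 4.7
  S[U,V] = ((-1.2)·(1.4) + (1.8)·(1.4) + (0.8)·(-0.6) + (1.8)·(0.4) + (-3.2)·(-2.6)) / 4 = 9.4/4 = 2.35
  S[V,V] = ((1.4)·(1.4) + (1.4)·(1.4) + (-0.6)·(-0.6) + (0.4)·(0.4) + (-2.6)·(-2.6)) / 4 = 11.2/4 = 2.8
  S = [[4.7, 2.35],
 [2.35, 2.8]].

Step 3 — invert S. det(S) = 4.7·2.8 - (2.35)² = 7.6375.
  S^{-1} = (1/det) · [[d, -b], [-b, a]] = [[0.3666, -0.3077],
 [-0.3077, 0.6154]].

Step 4 — quadratic form (x̄ - mu_0)^T · S^{-1} · (x̄ - mu_0):
  S^{-1} · (x̄ - mu_0) = (-0.5368, 0.3077),
  (x̄ - mu_0)^T · [...] = (-1.8)·(-0.5368) + (-0.4)·(0.3077) = 0.8432.

Step 5 — scale by n: T² = 5 · 0.8432 = 4.216.

T² ≈ 4.216


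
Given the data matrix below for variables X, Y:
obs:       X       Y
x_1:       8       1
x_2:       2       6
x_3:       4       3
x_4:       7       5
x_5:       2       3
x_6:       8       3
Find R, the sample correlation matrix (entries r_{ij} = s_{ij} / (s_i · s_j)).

Step 1 — column means:
  mean(X) = (8 + 2 + 4 + 7 + 2 + 8) / 6 = 31/6 = 5.1667
  mean(Y) = (1 + 6 + 3 + 5 + 3 + 3) / 6 = 21/6 = 3.5

Step 2 — sample variances and covariances s[i,j] = (1/(n-1)) · Σ_k (x_{k,i} - mean_i) · (x_{k,j} - mean_j), with n-1 = 5:
  s[X,X] = ((2.8333)·(2.8333) + (-3.1667)·(-3.1667) + (-1.1667)·(-1.1667) + (1.8333)·(1.8333) + (-3.1667)·(-3.1667) + (2.8333)·(2.8333)) / 5 = 40.8333/5 = 8.1667
  s[X,Y] = ((2.8333)·(-2.5) + (-3.1667)·(2.5) + (-1.1667)·(-0.5) + (1.8333)·(1.5) + (-3.1667)·(-0.5) + (2.8333)·(-0.5)) / 5 = -11.5/5 = -2.3
  s[Y,Y] = ((-2.5)·(-2.5) + (2.5)·(2.5) + (-0.5)·(-0.5) + (1.5)·(1.5) + (-0.5)·(-0.5) + (-0.5)·(-0.5)) / 5 = 15.5/5 = 3.1
  Sample standard deviations s_i = √(s[i,i]):
  s(X) = √(8.1667) = 2.8577
  s(Y) = √(3.1) = 1.7607

Step 3 — r_{ij} = s_{ij} / (s_i · s_j):
  r[X,X] = 1 (diagonal).
  r[X,Y] = -2.3 / (2.8577 · 1.7607) = -2.3 / 5.0316 = -0.4571
  r[Y,Y] = 1 (diagonal).

R is symmetric with unit diagonal. Assembling:

R = [[1, -0.4571],
 [-0.4571, 1]]


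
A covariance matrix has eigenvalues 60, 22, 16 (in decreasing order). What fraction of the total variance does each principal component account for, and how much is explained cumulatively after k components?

Step 1 — total variance = trace(Sigma) = Σ λ_i = 60 + 22 + 16 = 98.

Step 2 — fraction explained by component i = λ_i / Σ λ:
  PC1: 60/98 = 0.6122
  PC2: 22/98 = 0.2245
  PC3: 16/98 = 0.1633

Step 3 — cumulative fraction after k components = (λ_1 + ... + λ_k) / Σ λ:
  k = 1: 60/98 = 0.6122
  k = 2: (60 + 22)/98 = 82/98 = 0.8367
  k = 3: (60 + 22 + 16)/98 = 98/98 = 1

Summary (fraction, with percent):

explained: PC1 0.6122 (61.22%), PC2 0.2245 (22.45%), PC3 0.1633 (16.33%);  cumulative: 0.6122, 0.8367, 1


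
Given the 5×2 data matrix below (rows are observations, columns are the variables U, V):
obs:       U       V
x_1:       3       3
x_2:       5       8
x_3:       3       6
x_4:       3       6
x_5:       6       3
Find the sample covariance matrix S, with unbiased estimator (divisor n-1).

Step 1 — column means:
  mean(U) = (3 + 5 + 3 + 3 + 6) / 5 = 20/5 = 4
  mean(V) = (3 + 8 + 6 + 6 + 3) / 5 = 26/5 = 5.2

Step 2 — sample covariance S[i,j] = (1/(n-1)) · Σ_k (x_{k,i} - mean_i) · (x_{k,j} - mean_j), with n-1 = 4.
  S[U,U] = ((-1)·(-1) + (1)·(1) + (-1)·(-1) + (-1)·(-1) + (2)·(2)) / 4 = 8/4 = 2
  S[U,V] = ((-1)·(-2.2) + (1)·(2.8) + (-1)·(0.8) + (-1)·(0.8) + (2)·(-2.2)) / 4 = -1/4 = -0.25
  S[V,V] = ((-2.2)·(-2.2) + (2.8)·(2.8) + (0.8)·(0.8) + (0.8)·(0.8) + (-2.2)·(-2.2)) / 4 = 18.8/4 = 4.7

S is symmetric (S[j,i] = S[i,j]). Assembling:

S = [[2, -0.25],
 [-0.25, 4.7]]


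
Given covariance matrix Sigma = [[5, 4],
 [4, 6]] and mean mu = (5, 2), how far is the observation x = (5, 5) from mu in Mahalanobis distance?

Step 1 — centre the observation: (x - mu) = (0, 3).

Step 2 — invert Sigma. det(Sigma) = 5·6 - (4)² = 14.
  Sigma^{-1} = (1/det) · [[d, -b], [-b, a]] = [[0.4286, -0.2857],
 [-0.2857, 0.3571]].

Step 3 — form the quadratic (x - mu)^T · Sigma^{-1} · (x - mu):
  Sigma^{-1} · (x - mu) = (-0.8571, 1.0714).
  (x - mu)^T · [Sigma^{-1} · (x - mu)] = (0)·(-0.8571) + (3)·(1.0714) = 3.2143.

Step 4 — take square root: d = √(3.2143) ≈ 1.7928.

d(x, mu) = √(3.2143) ≈ 1.7928


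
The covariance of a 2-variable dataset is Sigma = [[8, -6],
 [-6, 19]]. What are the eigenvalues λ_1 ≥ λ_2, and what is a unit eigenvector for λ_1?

Step 1 — characteristic polynomial of 2×2 Sigma:
  det(Sigma - λI) = λ² - trace · λ + det = 0.
  trace = 8 + 19 = 27, det = 8·19 - (-6)² = 116.
Step 2 — discriminant:
  Δ = trace² - 4·det = 729 - 464 = 265.
Step 3 — eigenvalues:
  λ = (trace ± √Δ)/2 = (27 ± 16.2788)/2,
  λ_1 = 21.6394,  λ_2 = 5.3606.

Step 4 — unit eigenvector for λ_1: solve (Sigma - λ_1 I)v = 0. First row:
  (8 - 21.6394)·v_x + (-6)·v_y = 0, i.e. (-13.6394)·v_x + (-6)·v_y = 0,
  so v ∝ (b, λ_1 - a) = (-6, 13.6394); multiply by -1 so the first entry is positive: u = (6, -13.6394).
  ||u|| = √((6)² + (-13.6394)²) = √(222.0335) ≈ 14.9008,
  v_1 = u/||u|| ≈ (0.4027, -0.9153) (||v_1|| = 1).

λ_1 = 21.6394,  λ_2 = 5.3606;  v_1 ≈ (0.4027, -0.9153)


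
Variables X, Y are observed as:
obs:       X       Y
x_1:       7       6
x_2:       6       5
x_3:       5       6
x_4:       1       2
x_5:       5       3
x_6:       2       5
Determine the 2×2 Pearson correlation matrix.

Step 1 — column means:
  mean(X) = (7 + 6 + 5 + 1 + 5 + 2) / 6 = 26/6 = 4.3333
  mean(Y) = (6 + 5 + 6 + 2 + 3 + 5) / 6 = 27/6 = 4.5

Step 2 — sample variances and covariances s[i,j] = (1/(n-1)) · Σ_k (x_{k,i} - mean_i) · (x_{k,j} - mean_j), with n-1 = 5:
  s[X,X] = ((2.6667)·(2.6667) + (1.6667)·(1.6667) + (0.6667)·(0.6667) + (-3.3333)·(-3.3333) + (0.6667)·(0.6667) + (-2.3333)·(-2.3333)) / 5 = 27.3333/5 = 5.4667
  s[X,Y] = ((2.6667)·(1.5) + (1.6667)·(0.5) + (0.6667)·(1.5) + (-3.3333)·(-2.5) + (0.6667)·(-1.5) + (-2.3333)·(0.5)) / 5 = 12/5 = 2.4
  s[Y,Y] = ((1.5)·(1.5) + (0.5)·(0.5) + (1.5)·(1.5) + (-2.5)·(-2.5) + (-1.5)·(-1.5) + (0.5)·(0.5)) / 5 = 13.5/5 = 2.7
  Sample standard deviations s_i = √(s[i,i]):
  s(X) = √(5.4667) = 2.3381
  s(Y) = √(2.7) = 1.6432

Step 3 — r_{ij} = s_{ij} / (s_i · s_j):
  r[X,X] = 1 (diagonal).
  r[X,Y] = 2.4 / (2.3381 · 1.6432) = 2.4 / 3.8419 = 0.6247
  r[Y,Y] = 1 (diagonal).

R is symmetric with unit diagonal. Assembling:

R = [[1, 0.6247],
 [0.6247, 1]]


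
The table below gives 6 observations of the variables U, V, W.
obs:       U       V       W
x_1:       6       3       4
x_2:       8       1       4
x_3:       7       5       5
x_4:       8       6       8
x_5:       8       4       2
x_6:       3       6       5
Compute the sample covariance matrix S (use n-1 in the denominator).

Step 1 — column means:
  mean(U) = (6 + 8 + 7 + 8 + 8 + 3) / 6 = 40/6 = 6.6667
  mean(V) = (3 + 1 + 5 + 6 + 4 + 6) / 6 = 25/6 = 4.1667
  mean(W) = (4 + 4 + 5 + 8 + 2 + 5) / 6 = 28/6 = 4.6667

Step 2 — sample covariance S[i,j] = (1/(n-1)) · Σ_k (x_{k,i} - mean_i) · (x_{k,j} - mean_j), with n-1 = 5.
  S[U,U] = ((-0.6667)·(-0.6667) + (1.3333)·(1.3333) + (0.3333)·(0.3333) + (1.3333)·(1.3333) + (1.3333)·(1.3333) + (-3.6667)·(-3.6667)) / 5 = 19.3333/5 = 3.8667
  S[U,V] = ((-0.6667)·(-1.1667) + (1.3333)·(-3.1667) + (0.3333)·(0.8333) + (1.3333)·(1.8333) + (1.3333)·(-0.1667) + (-3.6667)·(1.8333)) / 5 = -7.6667/5 = -1.5333
  S[U,W] = ((-0.6667)·(-0.6667) + (1.3333)·(-0.6667) + (0.3333)·(0.3333) + (1.3333)·(3.3333) + (1.3333)·(-2.6667) + (-3.6667)·(0.3333)) / 5 = -0.6667/5 = -0.1333
  S[V,V] = ((-1.1667)·(-1.1667) + (-3.1667)·(-3.1667) + (0.8333)·(0.8333) + (1.8333)·(1.8333) + (-0.1667)·(-0.1667) + (1.8333)·(1.8333)) / 5 = 18.8333/5 = 3.7667
  S[V,W] = ((-1.1667)·(-0.6667) + (-3.1667)·(-0.6667) + (0.8333)·(0.3333) + (1.8333)·(3.3333) + (-0.1667)·(-2.6667) + (1.8333)·(0.3333)) / 5 = 10.3333/5 = 2.0667
  S[W,W] = ((-0.6667)·(-0.6667) + (-0.6667)·(-0.6667) + (0.3333)·(0.3333) + (3.3333)·(3.3333) + (-2.6667)·(-2.6667) + (0.3333)·(0.3333)) / 5 = 19.3333/5 = 3.8667

S is symmetric (S[j,i] = S[i,j]). Assembling:

S = [[3.8667, -1.5333, -0.1333],
 [-1.5333, 3.7667, 2.0667],
 [-0.1333, 2.0667, 3.8667]]


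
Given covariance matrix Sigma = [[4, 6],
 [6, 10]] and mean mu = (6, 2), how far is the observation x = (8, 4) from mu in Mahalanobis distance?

Step 1 — centre the observation: (x - mu) = (2, 2).

Step 2 — invert Sigma. det(Sigma) = 4·10 - (6)² = 4.
  Sigma^{-1} = (1/det) · [[d, -b], [-b, a]] = [[2.5, -1.5],
 [-1.5, 1]].

Step 3 — form the quadratic (x - mu)^T · Sigma^{-1} · (x - mu):
  Sigma^{-1} · (x - mu) = (2, -1).
  (x - mu)^T · [Sigma^{-1} · (x - mu)] = (2)·(2) + (2)·(-1) = 2.

Step 4 — take square root: d = √(2) ≈ 1.4142.

d(x, mu) = √(2) ≈ 1.4142


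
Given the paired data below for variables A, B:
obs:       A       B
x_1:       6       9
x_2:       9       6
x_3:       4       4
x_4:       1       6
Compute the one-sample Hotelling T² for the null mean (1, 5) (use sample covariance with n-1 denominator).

Step 1 — sample mean vector:
  mean(A) = (6 + 9 + 4 + 1) / 4 = 20/4 = 5
  mean(B) = (9 + 6 + 4 + 6) / 4 = 25/4 = 6.25
  x̄ = (5, 6.25),  deviation x̄ - mu_0 = (5, 6.25) - (1, 5) = (4, 1.25).

Step 2 — sample covariance matrix, S[i,j] = (1/(n-1)) · Σ_k (x_{k,i} - mean_i) · (x_{k,j} - mean_j), divisor n-1 = 3:
  S[A,A] = ((1)·(1) + (4)·(4) + (-1)·(-1) + (-4)·(-4)) / 3 = 34/3 = 11.3333
  S[A,B] = ((1)·(2.75) + (4)·(-0.25) + (-1)·(-2.25) + (-4)·(-0.25)) / 3 = 5/3 = 1.6667
  S[B,B] = ((2.75)·(2.75) + (-0.25)·(-0.25) + (-2.25)·(-2.25) + (-0.25)·(-0.25)) / 3 = 12.75/3 = 4.25
  S = [[11.3333, 1.6667],
 [1.6667, 4.25]].

Step 3 — invert S. det(S) = 11.3333·4.25 - (1.6667)² = 45.3889.
  S^{-1} = (1/det) · [[d, -b], [-b, a]] = [[0.0936, -0.0367],
 [-0.0367, 0.2497]].

Step 4 — quadratic form (x̄ - mu_0)^T · S^{-1} · (x̄ - mu_0):
  S^{-1} · (x̄ - mu_0) = (0.3286, 0.1652),
  (x̄ - mu_0)^T · [...] = (4)·(0.3286) + (1.25)·(0.1652) = 1.5211.

Step 5 — scale by n: T² = 4 · 1.5211 = 6.0845.

T² ≈ 6.0845


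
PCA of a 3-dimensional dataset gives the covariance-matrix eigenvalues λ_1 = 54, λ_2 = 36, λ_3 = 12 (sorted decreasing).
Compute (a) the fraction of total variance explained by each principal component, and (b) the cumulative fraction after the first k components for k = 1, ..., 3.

Step 1 — total variance = trace(Sigma) = Σ λ_i = 54 + 36 + 12 = 102.

Step 2 — fraction explained by component i = λ_i / Σ λ:
  PC1: 54/102 = 0.5294
  PC2: 36/102 = 0.3529
  PC3: 12/102 = 0.1176

Step 3 — cumulative fraction after k components = (λ_1 + ... + λ_k) / Σ λ:
  k = 1: 54/102 = 0.5294
  k = 2: (54 + 36)/102 = 90/102 = 0.8824
  k = 3: (54 + 36 + 12)/102 = 102/102 = 1

Summary (fraction, with percent):

explained: PC1 0.5294 (52.94%), PC2 0.3529 (35.29%), PC3 0.1176 (11.76%);  cumulative: 0.5294, 0.8824, 1


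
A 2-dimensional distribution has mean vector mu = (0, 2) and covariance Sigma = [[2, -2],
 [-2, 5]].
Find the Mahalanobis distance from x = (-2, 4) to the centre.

Step 1 — centre the observation: (x - mu) = (-2, 2).

Step 2 — invert Sigma. det(Sigma) = 2·5 - (-2)² = 6.
  Sigma^{-1} = (1/det) · [[d, -b], [-b, a]] = [[0.8333, 0.3333],
 [0.3333, 0.3333]].

Step 3 — form the quadratic (x - mu)^T · Sigma^{-1} · (x - mu):
  Sigma^{-1} · (x - mu) = (-1, 0).
  (x - mu)^T · [Sigma^{-1} · (x - mu)] = (-2)·(-1) + (2)·(0) = 2.

Step 4 — take square root: d = √(2) ≈ 1.4142.

d(x, mu) = √(2) ≈ 1.4142


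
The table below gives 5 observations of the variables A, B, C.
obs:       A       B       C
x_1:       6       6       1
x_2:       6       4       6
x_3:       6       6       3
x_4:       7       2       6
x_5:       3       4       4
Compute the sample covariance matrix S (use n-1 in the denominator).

Step 1 — column means:
  mean(A) = (6 + 6 + 6 + 7 + 3) / 5 = 28/5 = 5.6
  mean(B) = (6 + 4 + 6 + 2 + 4) / 5 = 22/5 = 4.4
  mean(C) = (1 + 6 + 3 + 6 + 4) / 5 = 20/5 = 4

Step 2 — sample covariance S[i,j] = (1/(n-1)) · Σ_k (x_{k,i} - mean_i) · (x_{k,j} - mean_j), with n-1 = 4.
  S[A,A] = ((0.4)·(0.4) + (0.4)·(0.4) + (0.4)·(0.4) + (1.4)·(1.4) + (-2.6)·(-2.6)) / 4 = 9.2/4 = 2.3
  S[A,B] = ((0.4)·(1.6) + (0.4)·(-0.4) + (0.4)·(1.6) + (1.4)·(-2.4) + (-2.6)·(-0.4)) / 4 = -1.2/4 = -0.3
  S[A,C] = ((0.4)·(-3) + (0.4)·(2) + (0.4)·(-1) + (1.4)·(2) + (-2.6)·(0)) / 4 = 2/4 = 0.5
  S[B,B] = ((1.6)·(1.6) + (-0.4)·(-0.4) + (1.6)·(1.6) + (-2.4)·(-2.4) + (-0.4)·(-0.4)) / 4 = 11.2/4 = 2.8
  S[B,C] = ((1.6)·(-3) + (-0.4)·(2) + (1.6)·(-1) + (-2.4)·(2) + (-0.4)·(0)) / 4 = -12/4 = -3
  S[C,C] = ((-3)·(-3) + (2)·(2) + (-1)·(-1) + (2)·(2) + (0)·(0)) / 4 = 18/4 = 4.5

S is symmetric (S[j,i] = S[i,j]). Assembling:

S = [[2.3, -0.3, 0.5],
 [-0.3, 2.8, -3],
 [0.5, -3, 4.5]]


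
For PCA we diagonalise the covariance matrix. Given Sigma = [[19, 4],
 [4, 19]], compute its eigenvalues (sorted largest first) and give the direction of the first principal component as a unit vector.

Step 1 — characteristic polynomial of 2×2 Sigma:
  det(Sigma - λI) = λ² - trace · λ + det = 0.
  trace = 19 + 19 = 38, det = 19·19 - (4)² = 345.
Step 2 — discriminant:
  Δ = trace² - 4·det = 1444 - 1380 = 64.
Step 3 — eigenvalues:
  λ = (trace ± √Δ)/2 = (38 ± 8)/2,
  λ_1 = 23,  λ_2 = 15.

Step 4 — unit eigenvector for λ_1: solve (Sigma - λ_1 I)v = 0. First row:
  (19 - 23)·v_x + (4)·v_y = 0, i.e. (-4)·v_x + (4)·v_y = 0,
  so v ∝ (b, λ_1 - a) = (4, 4) = u.
  ||u|| = √((4)² + (4)²) = √(32) ≈ 5.6569,
  v_1 = u/||u|| ≈ (0.7071, 0.7071) (||v_1|| = 1).

λ_1 = 23,  λ_2 = 15;  v_1 ≈ (0.7071, 0.7071)


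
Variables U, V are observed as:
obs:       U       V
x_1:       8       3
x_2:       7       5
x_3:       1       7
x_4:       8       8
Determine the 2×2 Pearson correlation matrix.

Step 1 — column means:
  mean(U) = (8 + 7 + 1 + 8) / 4 = 24/4 = 6
  mean(V) = (3 + 5 + 7 + 8) / 4 = 23/4 = 5.75

Step 2 — sample variances and covariances s[i,j] = (1/(n-1)) · Σ_k (x_{k,i} - mean_i) · (x_{k,j} - mean_j), with n-1 = 3:
  s[U,U] = ((2)·(2) + (1)·(1) + (-5)·(-5) + (2)·(2)) / 3 = 34/3 = 11.3333
  s[U,V] = ((2)·(-2.75) + (1)·(-0.75) + (-5)·(1.25) + (2)·(2.25)) / 3 = -8/3 = -2.6667
  s[V,V] = ((-2.75)·(-2.75) + (-0.75)·(-0.75) + (1.25)·(1.25) + (2.25)·(2.25)) / 3 = 14.75/3 = 4.9167
  Sample standard deviations s_i = √(s[i,i]):
  s(U) = √(11.3333) = 3.3665
  s(V) = √(4.9167) = 2.2174

Step 3 — r_{ij} = s_{ij} / (s_i · s_j):
  r[U,U] = 1 (diagonal).
  r[U,V] = -2.6667 / (3.3665 · 2.2174) = -2.6667 / 7.4647 = -0.3572
  r[V,V] = 1 (diagonal).

R is symmetric with unit diagonal. Assembling:

R = [[1, -0.3572],
 [-0.3572, 1]]


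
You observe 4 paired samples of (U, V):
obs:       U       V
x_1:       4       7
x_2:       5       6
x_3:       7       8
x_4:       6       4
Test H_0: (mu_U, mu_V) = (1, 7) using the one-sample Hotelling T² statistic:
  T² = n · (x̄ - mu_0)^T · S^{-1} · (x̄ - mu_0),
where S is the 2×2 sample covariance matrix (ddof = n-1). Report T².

Step 1 — sample mean vector:
  mean(U) = (4 + 5 + 7 + 6) / 4 = 22/4 = 5.5
  mean(V) = (7 + 6 + 8 + 4) / 4 = 25/4 = 6.25
  x̄ = (5.5, 6.25),  deviation x̄ - mu_0 = (5.5, 6.25) - (1, 7) = (4.5, -0.75).

Step 2 — sample covariance matrix, S[i,j] = (1/(n-1)) · Σ_k (x_{k,i} - mean_i) · (x_{k,j} - mean_j), divisor n-1 = 3:
  S[U,U] = ((-1.5)·(-1.5) + (-0.5)·(-0.5) + (1.5)·(1.5) + (0.5)·(0.5)) / 3 = 5/3 = 1.6667
  S[U,V] = ((-1.5)·(0.75) + (-0.5)·(-0.25) + (1.5)·(1.75) + (0.5)·(-2.25)) / 3 = 0.5/3 = 0.1667
  S[V,V] = ((0.75)·(0.75) + (-0.25)·(-0.25) + (1.75)·(1.75) + (-2.25)·(-2.25)) / 3 = 8.75/3 = 2.9167
  S = [[1.6667, 0.1667],
 [0.1667, 2.9167]].

Step 3 — invert S. det(S) = 1.6667·2.9167 - (0.1667)² = 4.8333.
  S^{-1} = (1/det) · [[d, -b], [-b, a]] = [[0.6034, -0.0345],
 [-0.0345, 0.3448]].

Step 4 — quadratic form (x̄ - mu_0)^T · S^{-1} · (x̄ - mu_0):
  S^{-1} · (x̄ - mu_0) = (2.7414, -0.4138),
  (x̄ - mu_0)^T · [...] = (4.5)·(2.7414) + (-0.75)·(-0.4138) = 12.6466.

Step 5 — scale by n: T² = 4 · 12.6466 = 50.5862.

T² ≈ 50.5862


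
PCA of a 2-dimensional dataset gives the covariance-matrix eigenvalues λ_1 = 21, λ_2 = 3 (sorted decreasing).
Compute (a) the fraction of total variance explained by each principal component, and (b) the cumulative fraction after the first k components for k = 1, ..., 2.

Step 1 — total variance = trace(Sigma) = Σ λ_i = 21 + 3 = 24.

Step 2 — fraction explained by component i = λ_i / Σ λ:
  PC1: 21/24 = 0.875
  PC2: 3/24 = 0.125

Step 3 — cumulative fraction after k components = (λ_1 + ... + λ_k) / Σ λ:
  k = 1: 21/24 = 0.875
  k = 2: (21 + 3)/24 = 24/24 = 1

Summary (fraction, with percent):

explained: PC1 0.875 (87.5%), PC2 0.125 (12.5%);  cumulative: 0.875, 1


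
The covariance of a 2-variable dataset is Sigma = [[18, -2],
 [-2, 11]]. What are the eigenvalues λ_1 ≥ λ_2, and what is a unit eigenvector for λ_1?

Step 1 — characteristic polynomial of 2×2 Sigma:
  det(Sigma - λI) = λ² - trace · λ + det = 0.
  trace = 18 + 11 = 29, det = 18·11 - (-2)² = 194.
Step 2 — discriminant:
  Δ = trace² - 4·det = 841 - 776 = 65.
Step 3 — eigenvalues:
  λ = (trace ± √Δ)/2 = (29 ± 8.0623)/2,
  λ_1 = 18.5311,  λ_2 = 10.4689.

Step 4 — unit eigenvector for λ_1: solve (Sigma - λ_1 I)v = 0. First row:
  (18 - 18.5311)·v_x + (-2)·v_y = 0, i.e. (-0.5311)·v_x + (-2)·v_y = 0,
  so v ∝ (b, λ_1 - a) = (-2, 0.5311); multiply by -1 so the first entry is positive: u = (2, -0.5311).
  ||u|| = √((2)² + (-0.5311)²) = √(4.2821) ≈ 2.0693,
  v_1 = u/||u|| ≈ (0.9665, -0.2567) (||v_1|| = 1).

λ_1 = 18.5311,  λ_2 = 10.4689;  v_1 ≈ (0.9665, -0.2567)


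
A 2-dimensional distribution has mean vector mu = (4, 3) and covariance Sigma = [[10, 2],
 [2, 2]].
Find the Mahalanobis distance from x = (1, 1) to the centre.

Step 1 — centre the observation: (x - mu) = (-3, -2).

Step 2 — invert Sigma. det(Sigma) = 10·2 - (2)² = 16.
  Sigma^{-1} = (1/det) · [[d, -b], [-b, a]] = [[0.125, -0.125],
 [-0.125, 0.625]].

Step 3 — form the quadratic (x - mu)^T · Sigma^{-1} · (x - mu):
  Sigma^{-1} · (x - mu) = (-0.125, -0.875).
  (x - mu)^T · [Sigma^{-1} · (x - mu)] = (-3)·(-0.125) + (-2)·(-0.875) = 2.125.

Step 4 — take square root: d = √(2.125) ≈ 1.4577.

d(x, mu) = √(2.125) ≈ 1.4577


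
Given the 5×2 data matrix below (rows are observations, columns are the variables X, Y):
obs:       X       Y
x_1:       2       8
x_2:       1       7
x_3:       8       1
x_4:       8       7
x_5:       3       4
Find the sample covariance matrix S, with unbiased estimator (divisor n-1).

Step 1 — column means:
  mean(X) = (2 + 1 + 8 + 8 + 3) / 5 = 22/5 = 4.4
  mean(Y) = (8 + 7 + 1 + 7 + 4) / 5 = 27/5 = 5.4

Step 2 — sample covariance S[i,j] = (1/(n-1)) · Σ_k (x_{k,i} - mean_i) · (x_{k,j} - mean_j), with n-1 = 4.
  S[X,X] = ((-2.4)·(-2.4) + (-3.4)·(-3.4) + (3.6)·(3.6) + (3.6)·(3.6) + (-1.4)·(-1.4)) / 4 = 45.2/4 = 11.3
  S[X,Y] = ((-2.4)·(2.6) + (-3.4)·(1.6) + (3.6)·(-4.4) + (3.6)·(1.6) + (-1.4)·(-1.4)) / 4 = -19.8/4 = -4.95
  S[Y,Y] = ((2.6)·(2.6) + (1.6)·(1.6) + (-4.4)·(-4.4) + (1.6)·(1.6) + (-1.4)·(-1.4)) / 4 = 33.2/4 = 8.3

S is symmetric (S[j,i] = S[i,j]). Assembling:

S = [[11.3, -4.95],
 [-4.95, 8.3]]


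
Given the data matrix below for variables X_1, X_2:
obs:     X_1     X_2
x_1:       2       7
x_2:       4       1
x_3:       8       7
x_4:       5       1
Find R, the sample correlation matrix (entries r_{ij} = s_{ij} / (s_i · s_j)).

Step 1 — column means:
  mean(X_1) = (2 + 4 + 8 + 5) / 4 = 19/4 = 4.75
  mean(X_2) = (7 + 1 + 7 + 1) / 4 = 16/4 = 4

Step 2 — sample variances and covariances s[i,j] = (1/(n-1)) · Σ_k (x_{k,i} - mean_i) · (x_{k,j} - mean_j), with n-1 = 3:
  s[X_1,X_1] = ((-2.75)·(-2.75) + (-0.75)·(-0.75) + (3.25)·(3.25) + (0.25)·(0.25)) / 3 = 18.75/3 = 6.25
  s[X_1,X_2] = ((-2.75)·(3) + (-0.75)·(-3) + (3.25)·(3) + (0.25)·(-3)) / 3 = 3/3 = 1
  s[X_2,X_2] = ((3)·(3) + (-3)·(-3) + (3)·(3) + (-3)·(-3)) / 3 = 36/3 = 12
  Sample standard deviations s_i = √(s[i,i]):
  s(X_1) = √(6.25) = 2.5
  s(X_2) = √(12) = 3.4641

Step 3 — r_{ij} = s_{ij} / (s_i · s_j):
  r[X_1,X_1] = 1 (diagonal).
  r[X_1,X_2] = 1 / (2.5 · 3.4641) = 1 / 8.6603 = 0.1155
  r[X_2,X_2] = 1 (diagonal).

R is symmetric with unit diagonal. Assembling:

R = [[1, 0.1155],
 [0.1155, 1]]


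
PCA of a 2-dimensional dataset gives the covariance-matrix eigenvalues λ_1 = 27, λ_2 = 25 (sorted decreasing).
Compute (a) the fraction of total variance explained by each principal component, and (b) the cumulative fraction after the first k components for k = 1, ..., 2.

Step 1 — total variance = trace(Sigma) = Σ λ_i = 27 + 25 = 52.

Step 2 — fraction explained by component i = λ_i / Σ λ:
  PC1: 27/52 = 0.5192
  PC2: 25/52 = 0.4808

Step 3 — cumulative fraction after k components = (λ_1 + ... + λ_k) / Σ λ:
  k = 1: 27/52 = 0.5192
  k = 2: (27 + 25)/52 = 52/52 = 1

Summary (fraction, with percent):

explained: PC1 0.5192 (51.92%), PC2 0.4808 (48.08%);  cumulative: 0.5192, 1


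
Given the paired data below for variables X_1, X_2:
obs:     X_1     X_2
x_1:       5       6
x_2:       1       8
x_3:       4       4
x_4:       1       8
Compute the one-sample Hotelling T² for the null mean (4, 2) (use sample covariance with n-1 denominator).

Step 1 — sample mean vector:
  mean(X_1) = (5 + 1 + 4 + 1) / 4 = 11/4 = 2.75
  mean(X_2) = (6 + 8 + 4 + 8) / 4 = 26/4 = 6.5
  x̄ = (2.75, 6.5),  deviation x̄ - mu_0 = (2.75, 6.5) - (4, 2) = (-1.25, 4.5).

Step 2 — sample covariance matrix, S[i,j] = (1/(n-1)) · Σ_k (x_{k,i} - mean_i) · (x_{k,j} - mean_j), divisor n-1 = 3:
  S[X_1,X_1] = ((2.25)·(2.25) + (-1.75)·(-1.75) + (1.25)·(1.25) + (-1.75)·(-1.75)) / 3 = 12.75/3 = 4.25
  S[X_1,X_2] = ((2.25)·(-0.5) + (-1.75)·(1.5) + (1.25)·(-2.5) + (-1.75)·(1.5)) / 3 = -9.5/3 = -3.1667
  S[X_2,X_2] = ((-0.5)·(-0.5) + (1.5)·(1.5) + (-2.5)·(-2.5) + (1.5)·(1.5)) / 3 = 11/3 = 3.6667
  S = [[4.25, -3.1667],
 [-3.1667, 3.6667]].

Step 3 — invert S. det(S) = 4.25·3.6667 - (-3.1667)² = 5.5556.
  S^{-1} = (1/det) · [[d, -b], [-b, a]] = [[0.66, 0.57],
 [0.57, 0.765]].

Step 4 — quadratic form (x̄ - mu_0)^T · S^{-1} · (x̄ - mu_0):
  S^{-1} · (x̄ - mu_0) = (1.74, 2.73),
  (x̄ - mu_0)^T · [...] = (-1.25)·(1.74) + (4.5)·(2.73) = 10.11.

Step 5 — scale by n: T² = 4 · 10.11 = 40.44.

T² ≈ 40.44


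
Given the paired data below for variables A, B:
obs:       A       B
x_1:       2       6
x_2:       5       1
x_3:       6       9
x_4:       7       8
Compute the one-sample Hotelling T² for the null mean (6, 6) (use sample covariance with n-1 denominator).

Step 1 — sample mean vector:
  mean(A) = (2 + 5 + 6 + 7) / 4 = 20/4 = 5
  mean(B) = (6 + 1 + 9 + 8) / 4 = 24/4 = 6
  x̄ = (5, 6),  deviation x̄ - mu_0 = (5, 6) - (6, 6) = (-1, 0).

Step 2 — sample covariance matrix, S[i,j] = (1/(n-1)) · Σ_k (x_{k,i} - mean_i) · (x_{k,j} - mean_j), divisor n-1 = 3:
  S[A,A] = ((-3)·(-3) + (0)·(0) + (1)·(1) + (2)·(2)) / 3 = 14/3 = 4.6667
  S[A,B] = ((-3)·(0) + (0)·(-5) + (1)·(3) + (2)·(2)) / 3 = 7/3 = 2.3333
  S[B,B] = ((0)·(0) + (-5)·(-5) + (3)·(3) + (2)·(2)) / 3 = 38/3 = 12.6667
  S = [[4.6667, 2.3333],
 [2.3333, 12.6667]].

Step 3 — invert S. det(S) = 4.6667·12.6667 - (2.3333)² = 53.6667.
  S^{-1} = (1/det) · [[d, -b], [-b, a]] = [[0.236, -0.0435],
 [-0.0435, 0.087]].

Step 4 — quadratic form (x̄ - mu_0)^T · S^{-1} · (x̄ - mu_0):
  S^{-1} · (x̄ - mu_0) = (-0.236, 0.0435),
  (x̄ - mu_0)^T · [...] = (-1)·(-0.236) + (0)·(0.0435) = 0.236.

Step 5 — scale by n: T² = 4 · 0.236 = 0.9441.

T² ≈ 0.9441


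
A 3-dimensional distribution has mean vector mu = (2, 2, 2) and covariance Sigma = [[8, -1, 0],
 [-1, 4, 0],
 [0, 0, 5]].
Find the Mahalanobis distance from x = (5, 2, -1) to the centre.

Step 1 — centre the observation: (x - mu) = (3, 0, -3).

Step 2 — invert Sigma (cofactor / det for 3×3, or solve directly):
  Sigma^{-1} = [[0.129, 0.0323, 0],
 [0.0323, 0.2581, 0],
 [0, 0, 0.2]].

Step 3 — form the quadratic (x - mu)^T · Sigma^{-1} · (x - mu):
  Sigma^{-1} · (x - mu) = (0.3871, 0.0968, -0.6).
  (x - mu)^T · [Sigma^{-1} · (x - mu)] = (3)·(0.3871) + (0)·(0.0968) + (-3)·(-0.6) = 2.9613.

Step 4 — take square root: d = √(2.9613) ≈ 1.7208.

d(x, mu) = √(2.9613) ≈ 1.7208


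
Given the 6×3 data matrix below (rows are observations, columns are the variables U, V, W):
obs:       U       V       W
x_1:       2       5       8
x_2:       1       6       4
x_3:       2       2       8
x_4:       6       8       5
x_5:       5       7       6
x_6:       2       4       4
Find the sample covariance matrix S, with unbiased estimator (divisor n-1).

Step 1 — column means:
  mean(U) = (2 + 1 + 2 + 6 + 5 + 2) / 6 = 18/6 = 3
  mean(V) = (5 + 6 + 2 + 8 + 7 + 4) / 6 = 32/6 = 5.3333
  mean(W) = (8 + 4 + 8 + 5 + 6 + 4) / 6 = 35/6 = 5.8333

Step 2 — sample covariance S[i,j] = (1/(n-1)) · Σ_k (x_{k,i} - mean_i) · (x_{k,j} - mean_j), with n-1 = 5.
  S[U,U] = ((-1)·(-1) + (-2)·(-2) + (-1)·(-1) + (3)·(3) + (2)·(2) + (-1)·(-1)) / 5 = 20/5 = 4
  S[U,V] = ((-1)·(-0.3333) + (-2)·(0.6667) + (-1)·(-3.3333) + (3)·(2.6667) + (2)·(1.6667) + (-1)·(-1.3333)) / 5 = 15/5 = 3
  S[U,W] = ((-1)·(2.1667) + (-2)·(-1.8333) + (-1)·(2.1667) + (3)·(-0.8333) + (2)·(0.1667) + (-1)·(-1.8333)) / 5 = -1/5 = -0.2
  S[V,V] = ((-0.3333)·(-0.3333) + (0.6667)·(0.6667) + (-3.3333)·(-3.3333) + (2.6667)·(2.6667) + (1.6667)·(1.6667) + (-1.3333)·(-1.3333)) / 5 = 23.3333/5 = 4.6667
  S[V,W] = ((-0.3333)·(2.1667) + (0.6667)·(-1.8333) + (-3.3333)·(2.1667) + (2.6667)·(-0.8333) + (1.6667)·(0.1667) + (-1.3333)·(-1.8333)) / 5 = -8.6667/5 = -1.7333
  S[W,W] = ((2.1667)·(2.1667) + (-1.8333)·(-1.8333) + (2.1667)·(2.1667) + (-0.8333)·(-0.8333) + (0.1667)·(0.1667) + (-1.8333)·(-1.8333)) / 5 = 16.8333/5 = 3.3667

S is symmetric (S[j,i] = S[i,j]). Assembling:

S = [[4, 3, -0.2],
 [3, 4.6667, -1.7333],
 [-0.2, -1.7333, 3.3667]]
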